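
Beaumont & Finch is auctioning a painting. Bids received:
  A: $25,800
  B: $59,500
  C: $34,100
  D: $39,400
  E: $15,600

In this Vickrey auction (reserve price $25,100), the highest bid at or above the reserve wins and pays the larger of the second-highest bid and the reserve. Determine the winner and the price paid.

Bids in order: 59,500 (B) > 39,400 (D) > 34,100 (C) > 25,800 (A) > 15,600 (E)
Highest eligible bid: B at $59,500.
Second-highest bid $39,400 exceeds the reserve $25,100 → payment $39,400.

B pays $39,400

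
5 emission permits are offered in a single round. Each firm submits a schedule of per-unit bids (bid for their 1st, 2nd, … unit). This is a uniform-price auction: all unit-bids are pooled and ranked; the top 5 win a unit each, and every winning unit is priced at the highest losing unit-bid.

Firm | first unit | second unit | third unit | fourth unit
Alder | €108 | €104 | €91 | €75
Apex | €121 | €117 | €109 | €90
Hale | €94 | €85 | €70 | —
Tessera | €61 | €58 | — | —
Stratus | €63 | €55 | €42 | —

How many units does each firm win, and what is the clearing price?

All unit-bids, highest first — top 5: 121 (Apex-1), 117 (Apex-2), 109 (Apex-3), 108 (Alder-1), 104 (Alder-2)
Highest rejected unit-bid = €94.
Allocation: Alder 2, Apex 3.

Alder 2, Apex 3; clearing price €94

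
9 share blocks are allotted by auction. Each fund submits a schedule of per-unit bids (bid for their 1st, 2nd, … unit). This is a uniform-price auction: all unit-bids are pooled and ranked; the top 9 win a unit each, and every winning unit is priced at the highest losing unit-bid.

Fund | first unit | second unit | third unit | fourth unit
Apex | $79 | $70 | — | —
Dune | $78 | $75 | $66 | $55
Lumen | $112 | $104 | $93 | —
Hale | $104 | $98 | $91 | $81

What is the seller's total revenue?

Merging the schedules and taking the best 9: 112 (Lumen-1), 104 (Lumen-2), 104 (Hale-1), 98 (Hale-2), 93 (Lumen-3), 91 (Hale-3), 81 (Hale-4), 79 (Apex-1), 78 (Dune-1)
First bid not allocated: $75.
Allocation: Apex 1, Dune 1, Hale 4, Lumen 3. Every unit priced at $75.
Revenue = 9 × 75 = $675.

Total revenue: $675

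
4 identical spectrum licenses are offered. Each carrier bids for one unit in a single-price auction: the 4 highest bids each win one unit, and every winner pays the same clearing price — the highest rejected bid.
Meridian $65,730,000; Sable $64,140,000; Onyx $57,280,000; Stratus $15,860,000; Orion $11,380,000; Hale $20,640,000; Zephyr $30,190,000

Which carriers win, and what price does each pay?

Ordering the bids: 65,730,000 (Meridian), 64,140,000 (Sable), 57,280,000 (Onyx), 30,190,000 (Zephyr), 20,640,000 (Hale), 15,860,000 (Stratus), …
Winners (4 units): Meridian, Sable, Onyx, Zephyr.
Clearing price = highest rejected bid = $20,640,000.

Meridian, Sable, Onyx, Zephyr; each pays $20,640,000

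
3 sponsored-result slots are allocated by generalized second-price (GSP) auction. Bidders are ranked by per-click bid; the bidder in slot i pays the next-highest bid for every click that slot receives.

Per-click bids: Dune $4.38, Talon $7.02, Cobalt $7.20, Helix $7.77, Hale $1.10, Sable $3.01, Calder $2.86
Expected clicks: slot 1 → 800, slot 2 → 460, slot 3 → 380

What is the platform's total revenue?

Ranked by bid: $7.77 (Helix) > $7.20 (Cobalt) > $7.02 (Talon) > $4.38 (Dune) > …
Slot 1: Helix pays $7.20 × 800 = $5760.00
Slot 2: Cobalt pays $7.02 × 460 = $3229.20
Slot 3: Talon pays $4.38 × 380 = $1664.40
Total = $10653.60

Total revenue: $10653.60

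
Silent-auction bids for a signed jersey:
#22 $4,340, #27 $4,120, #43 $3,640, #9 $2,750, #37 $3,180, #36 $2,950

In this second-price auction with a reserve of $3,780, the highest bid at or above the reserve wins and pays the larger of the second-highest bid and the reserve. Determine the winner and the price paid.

Bids in order: 4,340 (#22) > 4,120 (#27) > 3,640 (#43) > 3,180 (#37) > 2,950 (#36) > 2,750 (#9)
Highest eligible bid: #22 at $4,340.
max(second-highest $4,120, reserve $3,780) = $4,120; the reserve does not bind.

#22 pays $4,120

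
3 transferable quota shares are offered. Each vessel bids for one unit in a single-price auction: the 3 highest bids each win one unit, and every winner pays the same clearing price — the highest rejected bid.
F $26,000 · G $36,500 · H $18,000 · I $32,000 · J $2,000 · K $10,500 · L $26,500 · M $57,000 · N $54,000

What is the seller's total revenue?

Ordering the bids: 57,000 (M), 54,000 (N), 36,500 (G), 32,000 (I), 26,500 (L), …
Top 3: M, N, G.
Highest unsuccessful bid: $32,000 → clearing price.
Total revenue = 3 × $32,000 = $96,000.

Total revenue: $96,000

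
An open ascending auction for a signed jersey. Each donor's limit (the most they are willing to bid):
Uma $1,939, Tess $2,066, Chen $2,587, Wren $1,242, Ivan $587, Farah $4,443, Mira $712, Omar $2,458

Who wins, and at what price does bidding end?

Farah wins at $2,587

Limits in order: 4,443 (Farah) > 2,587 (Chen) > 2,458 (Omar) > 2,066 (Tess) > 1,939 (Uma) > 1,242 (Wren) > …
Bidding ends when Chen exits at $2,587; Farah takes it.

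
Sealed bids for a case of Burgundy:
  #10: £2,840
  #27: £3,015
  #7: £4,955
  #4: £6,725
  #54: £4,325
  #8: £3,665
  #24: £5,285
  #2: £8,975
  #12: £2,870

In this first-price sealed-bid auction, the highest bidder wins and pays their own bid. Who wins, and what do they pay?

First-price sealed-bid auction: the highest bidder wins and pays their own bid.
Bids ranked: 8,975 (#2) > 6,725 (#4) > 5,285 (#24) > 4,955 (#7) > 4,325 (#54) > 3,665 (#8) > …
#2 has the highest bid and pays exactly that: £8,975.

#2 pays £8,975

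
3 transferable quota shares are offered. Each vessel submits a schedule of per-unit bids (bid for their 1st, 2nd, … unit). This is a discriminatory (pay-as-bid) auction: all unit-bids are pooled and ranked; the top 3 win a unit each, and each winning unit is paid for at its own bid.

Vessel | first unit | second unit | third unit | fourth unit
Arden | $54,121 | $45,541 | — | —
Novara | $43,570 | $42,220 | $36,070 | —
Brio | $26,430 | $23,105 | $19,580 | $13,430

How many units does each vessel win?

Arden 2, Novara 1

Merging the schedules and taking the best 3: 54,121 (Arden-1), 45,541 (Arden-2), 43,570 (Novara-1)
Next rejected bid: $42,220 (not a price — pay-as-bid).
Allocation: Arden 2, Novara 1.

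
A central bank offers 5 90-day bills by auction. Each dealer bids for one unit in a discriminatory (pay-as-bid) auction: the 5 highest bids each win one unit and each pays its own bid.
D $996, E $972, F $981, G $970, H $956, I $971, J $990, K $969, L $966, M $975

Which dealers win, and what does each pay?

D $996, J $990, F $981, M $975, E $972

Bids ranked high→low: 996 (D), 990 (J), 981 (F), 975 (M), 972 (E), 971 (I), 970 (G), …
The 5 highest are D, J, F, M, E.
Each winner pays its own bid: D $996, J $990, F $981, M $975, E $972.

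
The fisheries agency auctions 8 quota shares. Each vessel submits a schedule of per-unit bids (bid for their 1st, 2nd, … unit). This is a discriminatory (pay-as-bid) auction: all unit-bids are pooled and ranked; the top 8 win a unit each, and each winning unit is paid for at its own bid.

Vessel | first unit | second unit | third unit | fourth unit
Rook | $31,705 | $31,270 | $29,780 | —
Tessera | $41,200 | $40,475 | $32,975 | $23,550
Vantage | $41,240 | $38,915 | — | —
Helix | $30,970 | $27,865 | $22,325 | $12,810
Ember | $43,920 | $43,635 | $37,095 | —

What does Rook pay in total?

All unit-bids, highest first — top 8: 43,920 (Ember-1), 43,635 (Ember-2), 41,240 (Vantage-1), 41,200 (Tessera-1), 40,475 (Tessera-2), 38,915 (Vantage-2), 37,095 (Ember-3), 32,975 (Tessera-3)
Next rejected bid: $31,705 (not a price — pay-as-bid).
Rook wins no units.

Rook pays $0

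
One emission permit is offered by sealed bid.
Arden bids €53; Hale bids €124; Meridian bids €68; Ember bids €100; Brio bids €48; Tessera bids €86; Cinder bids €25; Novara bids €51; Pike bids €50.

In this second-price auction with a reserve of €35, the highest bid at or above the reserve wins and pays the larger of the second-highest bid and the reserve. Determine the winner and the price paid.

Hale pays €100

Second-price auction with a reserve of €35: the highest bid at or above the reserve wins and pays the larger of the second-highest bid and the reserve.
Bids ranked: 124 (Hale) > 100 (Ember) > 86 (Tessera) > 68 (Meridian) > 53 (Arden) > 51 (Novara) > …
Hale has the top bid at or above the reserve (€124).
max(second-highest €100, reserve €35) = €100; the reserve does not bind.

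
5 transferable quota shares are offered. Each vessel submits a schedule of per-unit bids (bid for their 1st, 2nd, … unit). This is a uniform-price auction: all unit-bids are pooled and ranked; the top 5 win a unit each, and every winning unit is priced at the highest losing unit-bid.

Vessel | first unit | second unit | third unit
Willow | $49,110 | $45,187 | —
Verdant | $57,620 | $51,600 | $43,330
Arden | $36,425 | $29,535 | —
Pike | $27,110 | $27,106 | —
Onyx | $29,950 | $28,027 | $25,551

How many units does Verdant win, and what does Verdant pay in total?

Pooled unit-bids ranked (top 5): 57,620 (Verdant-1), 51,600 (Verdant-2), 49,110 (Willow-1), 45,187 (Willow-2), 43,330 (Verdant-3)
The (k+1)-th unit-bid is $36,425.
Verdant wins 3 unit(s) at $36,425 each.

Verdant: 3 units, pays $109,275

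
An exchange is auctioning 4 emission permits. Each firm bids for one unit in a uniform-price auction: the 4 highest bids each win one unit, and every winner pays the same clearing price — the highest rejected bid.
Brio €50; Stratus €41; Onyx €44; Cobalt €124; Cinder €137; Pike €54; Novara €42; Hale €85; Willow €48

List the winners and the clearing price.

Cinder, Cobalt, Hale, Pike; each pays €50

Ordering the bids: 137 (Cinder), 124 (Cobalt), 85 (Hale), 54 (Pike), 50 (Brio), 48 (Willow), …
Top 4: Cinder, Cobalt, Hale, Pike.
First losing bid is Brio's €50, which sets the uniform price.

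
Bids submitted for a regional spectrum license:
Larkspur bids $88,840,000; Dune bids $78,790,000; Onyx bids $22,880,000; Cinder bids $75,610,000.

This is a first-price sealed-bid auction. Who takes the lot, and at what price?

Bids in order: 88,840,000 (Larkspur) > 78,790,000 (Dune) > 75,610,000 (Cinder) > 22,880,000 (Onyx)
Larkspur is highest → pays own bid, $88,840,000.

Larkspur pays $88,840,000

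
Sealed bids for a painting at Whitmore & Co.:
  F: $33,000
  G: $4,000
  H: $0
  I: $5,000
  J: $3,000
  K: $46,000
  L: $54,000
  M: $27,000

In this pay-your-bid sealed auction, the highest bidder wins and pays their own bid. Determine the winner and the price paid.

Sorting bids: 54,000 (L) > 46,000 (K) > 33,000 (F) > 27,000 (M) > 5,000 (I) > 4,000 (G) > …
L is highest → pays own bid, $54,000.

L pays $54,000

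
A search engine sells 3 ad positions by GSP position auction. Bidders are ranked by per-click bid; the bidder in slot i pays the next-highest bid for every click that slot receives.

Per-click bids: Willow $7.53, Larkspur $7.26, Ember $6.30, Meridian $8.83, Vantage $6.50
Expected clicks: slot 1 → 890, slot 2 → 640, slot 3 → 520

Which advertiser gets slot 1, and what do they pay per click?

Meridian; $7.53 per click

Ranked by bid: $8.83 (Meridian) > $7.53 (Willow) > $7.26 (Larkspur) > $6.50 (Vantage) > …
Slot 1 goes to the first-ranked bidder, Meridian, who pays the next bid down: $7.53/click.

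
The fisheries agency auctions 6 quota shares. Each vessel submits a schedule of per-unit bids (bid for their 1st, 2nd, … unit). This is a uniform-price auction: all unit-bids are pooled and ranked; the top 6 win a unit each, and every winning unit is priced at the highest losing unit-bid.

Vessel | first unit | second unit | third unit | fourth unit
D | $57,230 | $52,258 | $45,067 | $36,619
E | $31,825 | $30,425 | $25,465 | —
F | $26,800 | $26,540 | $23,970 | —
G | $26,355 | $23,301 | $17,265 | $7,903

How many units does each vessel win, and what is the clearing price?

Pooled unit-bids ranked (top 6): 57,230 (D-1), 52,258 (D-2), 45,067 (D-3), 36,619 (D-4), 31,825 (E-1), 30,425 (E-2)
Highest rejected unit-bid = $26,800.
Allocation: D 4, E 2.

D 4, E 2; clearing price $26,800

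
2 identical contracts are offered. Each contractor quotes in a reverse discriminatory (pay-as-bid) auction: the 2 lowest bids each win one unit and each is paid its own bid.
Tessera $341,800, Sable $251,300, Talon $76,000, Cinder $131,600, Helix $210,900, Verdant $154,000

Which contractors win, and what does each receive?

Talon $76,000, Cinder $131,600

Ordering the bids: 76,000 (Talon), 131,600 (Cinder), 154,000 (Verdant), 210,900 (Helix), …
Lowest 2: Talon, Cinder.
Each winner is paid its own bid: Talon $76,000, Cinder $131,600.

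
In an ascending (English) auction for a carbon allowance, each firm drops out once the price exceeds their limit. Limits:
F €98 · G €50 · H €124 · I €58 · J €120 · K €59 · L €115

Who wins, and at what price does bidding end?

Sorting limits: 124 (H) > 120 (J) > 115 (L) > 98 (F) > 59 (K) > 58 (I) > …
Bidding ends when J exits at €120; H takes it.

H wins at €120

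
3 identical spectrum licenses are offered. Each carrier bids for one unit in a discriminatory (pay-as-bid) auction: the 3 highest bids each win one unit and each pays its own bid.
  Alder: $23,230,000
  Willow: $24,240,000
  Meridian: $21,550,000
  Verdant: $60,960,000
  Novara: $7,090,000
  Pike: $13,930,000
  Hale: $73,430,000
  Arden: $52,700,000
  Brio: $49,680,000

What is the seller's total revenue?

Total revenue: $187,090,000

Sorting: 73,430,000 (Hale), 60,960,000 (Verdant), 52,700,000 (Arden), 49,680,000 (Brio), 24,240,000 (Willow), …
The 3 highest are Hale, Verdant, Arden.
Total revenue = 73,430,000 + 60,960,000 + 52,700,000 = $187,090,000.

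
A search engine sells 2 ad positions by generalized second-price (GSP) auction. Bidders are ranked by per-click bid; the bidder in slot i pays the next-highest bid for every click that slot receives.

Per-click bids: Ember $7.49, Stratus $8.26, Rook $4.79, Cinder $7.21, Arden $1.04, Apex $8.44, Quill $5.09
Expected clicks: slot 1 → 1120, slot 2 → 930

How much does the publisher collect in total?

Sorting advertisers: $8.44 (Apex) > $8.26 (Stratus) > $7.49 (Ember) > …
Slot 1: Apex pays $8.26 × 1120 = $9251.20
Slot 2: Stratus pays $7.49 × 930 = $6965.70
Total = $16216.90

Total revenue: $16216.90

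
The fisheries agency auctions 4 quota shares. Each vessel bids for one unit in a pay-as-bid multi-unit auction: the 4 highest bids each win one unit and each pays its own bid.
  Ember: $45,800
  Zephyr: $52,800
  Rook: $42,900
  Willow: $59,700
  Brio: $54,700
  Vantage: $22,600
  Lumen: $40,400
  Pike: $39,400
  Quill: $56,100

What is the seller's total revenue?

Sorting: 59,700 (Willow), 56,100 (Quill), 54,700 (Brio), 52,800 (Zephyr), 45,800 (Ember), 42,900 (Rook), …
Winners (4 units): Willow, Quill, Brio, Zephyr.
Total revenue = 59,700 + 56,100 + 54,700 + 52,800 = $223,300.

Total revenue: $223,300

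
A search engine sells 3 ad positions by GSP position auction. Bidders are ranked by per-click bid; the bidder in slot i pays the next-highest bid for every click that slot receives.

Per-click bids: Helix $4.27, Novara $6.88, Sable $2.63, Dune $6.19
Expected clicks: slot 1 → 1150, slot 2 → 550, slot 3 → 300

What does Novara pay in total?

Ranked by bid: $6.88 (Novara) > $6.19 (Dune) > $4.27 (Helix) > $2.63 (Sable)
Novara holds slot 1 → pays next bid $6.19 × 1150 clicks = $7118.50.

Novara pays $7118.50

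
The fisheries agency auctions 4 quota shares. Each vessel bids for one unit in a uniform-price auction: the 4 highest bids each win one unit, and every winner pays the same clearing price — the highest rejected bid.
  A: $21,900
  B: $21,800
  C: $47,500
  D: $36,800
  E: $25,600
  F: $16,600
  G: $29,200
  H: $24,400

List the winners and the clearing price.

C, D, G, E; each pays $24,400

Ordering the bids: 47,500 (C), 36,800 (D), 29,200 (G), 25,600 (E), 24,400 (H), 21,900 (A), …
Top 4: C, D, G, E.
Clearing price = highest rejected bid = $24,400.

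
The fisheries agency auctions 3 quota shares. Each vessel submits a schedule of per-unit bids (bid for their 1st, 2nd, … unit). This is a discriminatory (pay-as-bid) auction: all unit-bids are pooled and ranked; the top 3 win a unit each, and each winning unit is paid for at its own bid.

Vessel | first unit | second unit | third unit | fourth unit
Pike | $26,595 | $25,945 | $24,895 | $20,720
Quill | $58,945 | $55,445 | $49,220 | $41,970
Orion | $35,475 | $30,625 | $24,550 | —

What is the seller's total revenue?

Total revenue: $163,610

Merging the schedules and taking the best 3: 58,945 (Quill-1), 55,445 (Quill-2), 49,220 (Quill-3)
Next rejected bid: $41,970 (not a price — pay-as-bid).
Each winning unit pays its own bid.
Revenue = 58,945 + 55,445 + 49,220 = $163,610.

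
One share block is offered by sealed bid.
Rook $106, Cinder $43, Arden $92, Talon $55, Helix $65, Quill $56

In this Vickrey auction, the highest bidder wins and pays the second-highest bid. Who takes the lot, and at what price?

Rook pays $92

Bids in order: 106 (Rook) > 92 (Arden) > 65 (Helix) > 56 (Quill) > 55 (Talon) > 43 (Cinder)
Second-price: Rook pays Arden's bid of $92.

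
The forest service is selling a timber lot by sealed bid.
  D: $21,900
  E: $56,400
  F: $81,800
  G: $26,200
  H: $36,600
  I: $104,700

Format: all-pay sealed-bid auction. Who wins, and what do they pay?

I pays $104,700

Sorting bids: 104,700 (I) > 81,800 (F) > 56,400 (E) > 36,600 (H) > 26,200 (G) > 21,900 (D)
I is highest and takes the item; every bidder forfeits their bid.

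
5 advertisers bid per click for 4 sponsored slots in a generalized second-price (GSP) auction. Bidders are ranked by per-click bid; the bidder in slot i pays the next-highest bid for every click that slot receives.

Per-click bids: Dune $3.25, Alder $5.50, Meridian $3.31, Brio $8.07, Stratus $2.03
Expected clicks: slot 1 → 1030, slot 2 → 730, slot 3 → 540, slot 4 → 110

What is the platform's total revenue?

Sorting advertisers: $8.07 (Brio) > $5.50 (Alder) > $3.31 (Meridian) > $3.25 (Dune) > $2.03 (Stratus)
Slot 1: Brio pays $5.50 × 1030 = $5665.00
Slot 2: Alder pays $3.31 × 730 = $2416.30
Slot 3: Meridian pays $3.25 × 540 = $1755.00
Slot 4: Dune pays $2.03 × 110 = $223.30
Total = $10059.60

Total revenue: $10059.60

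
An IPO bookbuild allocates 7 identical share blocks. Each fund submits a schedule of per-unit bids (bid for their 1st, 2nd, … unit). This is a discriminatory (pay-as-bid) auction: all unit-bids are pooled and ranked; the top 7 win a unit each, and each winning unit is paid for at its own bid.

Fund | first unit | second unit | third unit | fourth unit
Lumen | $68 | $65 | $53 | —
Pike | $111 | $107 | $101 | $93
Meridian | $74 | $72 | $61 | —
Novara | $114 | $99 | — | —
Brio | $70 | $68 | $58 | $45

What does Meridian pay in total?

Meridian pays $74

All unit-bids, highest first — top 7: 114 (Novara-1), 111 (Pike-1), 107 (Pike-2), 101 (Pike-3), 99 (Novara-2), 93 (Pike-4), 74 (Meridian-1)
Next rejected bid: $72 (not a price — pay-as-bid).
Meridian's winning unit-bids: 74 = $74.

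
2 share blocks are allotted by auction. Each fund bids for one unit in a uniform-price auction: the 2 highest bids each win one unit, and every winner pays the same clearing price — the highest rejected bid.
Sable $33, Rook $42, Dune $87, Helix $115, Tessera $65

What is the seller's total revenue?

Total revenue: $130

Ordering the bids: 115 (Helix), 87 (Dune), 65 (Tessera), 42 (Rook), …
Winners (2 units): Helix, Dune.
First losing bid is Tessera's $65, which sets the uniform price.
Total revenue = 2 × $65 = $130.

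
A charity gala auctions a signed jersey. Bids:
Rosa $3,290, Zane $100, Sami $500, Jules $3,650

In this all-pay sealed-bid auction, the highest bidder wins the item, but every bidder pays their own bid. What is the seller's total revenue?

Sorting bids: 3,650 (Jules) > 3,290 (Rosa) > 500 (Sami) > 100 (Zane)
Jules wins with the top bid; all bids are sunk regardless.
Every bidder forfeits their bid regardless of winning.
Revenue = 3,290 + 100 + 500 + 3,650 = $7,540.

Total revenue: $7,540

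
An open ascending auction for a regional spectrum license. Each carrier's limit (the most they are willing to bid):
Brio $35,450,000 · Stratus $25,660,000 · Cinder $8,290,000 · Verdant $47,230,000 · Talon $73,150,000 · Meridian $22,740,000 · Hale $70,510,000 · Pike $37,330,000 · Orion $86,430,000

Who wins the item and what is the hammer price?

Orion wins at $73,150,000

Sorting limits: 86,430,000 (Orion) > 73,150,000 (Talon) > 70,510,000 (Hale) > 47,230,000 (Verdant) > 37,330,000 (Pike) > 35,450,000 (Brio) > …
Once the price passes $73,150,000, only Orion is left; the hammer falls at Talon's limit of $73,150,000.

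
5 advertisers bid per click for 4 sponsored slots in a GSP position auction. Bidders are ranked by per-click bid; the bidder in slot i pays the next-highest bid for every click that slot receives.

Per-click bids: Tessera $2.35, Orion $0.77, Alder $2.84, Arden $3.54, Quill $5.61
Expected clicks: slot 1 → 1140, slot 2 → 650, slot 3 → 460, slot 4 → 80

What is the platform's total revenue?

Total revenue: $7024.20

Per-click bids in order: $5.61 (Quill) > $3.54 (Arden) > $2.84 (Alder) > $2.35 (Tessera) > $0.77 (Orion)
Slot 1: Quill pays $3.54 × 1140 = $4035.60
Slot 2: Arden pays $2.84 × 650 = $1846.00
Slot 3: Alder pays $2.35 × 460 = $1081.00
Slot 4: Tessera pays $0.77 × 80 = $61.60
Total = $7024.20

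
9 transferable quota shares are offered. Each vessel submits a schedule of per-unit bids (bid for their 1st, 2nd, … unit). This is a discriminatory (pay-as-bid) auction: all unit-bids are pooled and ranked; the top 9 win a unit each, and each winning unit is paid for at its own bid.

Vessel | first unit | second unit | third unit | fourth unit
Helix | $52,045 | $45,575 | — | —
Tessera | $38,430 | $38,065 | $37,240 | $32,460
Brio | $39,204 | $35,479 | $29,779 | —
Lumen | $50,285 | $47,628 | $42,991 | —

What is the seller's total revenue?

Total revenue: $391,463

All unit-bids, highest first — top 9: 52,045 (Helix-1), 50,285 (Lumen-1), 47,628 (Lumen-2), 45,575 (Helix-2), 42,991 (Lumen-3), 39,204 (Brio-1), 38,430 (Tessera-1), 38,065 (Tessera-2), 37,240 (Tessera-3)
Next rejected bid: $35,479 (not a price — pay-as-bid).
Each winning unit pays its own bid.
Revenue = 52,045 + 50,285 + 47,628 + 45,575 + 42,991 + 39,204 + 38,430 + 38,065 + 37,240 = $391,463.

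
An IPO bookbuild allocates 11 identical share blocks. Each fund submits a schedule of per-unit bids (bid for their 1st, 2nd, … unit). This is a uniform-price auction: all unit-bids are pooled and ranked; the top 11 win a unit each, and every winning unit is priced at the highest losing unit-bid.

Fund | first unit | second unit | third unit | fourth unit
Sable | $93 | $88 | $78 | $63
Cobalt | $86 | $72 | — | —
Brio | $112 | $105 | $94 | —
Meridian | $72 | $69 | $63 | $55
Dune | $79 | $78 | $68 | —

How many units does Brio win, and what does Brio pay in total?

Pooled unit-bids ranked (top 11): 112 (Brio-1), 105 (Brio-2), 94 (Brio-3), 93 (Sable-1), 88 (Sable-2), 86 (Cobalt-1), 79 (Dune-1), 78 (Sable-3), 78 (Dune-2), 72 (Cobalt-2), 72 (Meridian-1)
Highest rejected unit-bid = $69.
Brio wins 3 unit(s) at $69 each.

Brio: 3 units, pays $207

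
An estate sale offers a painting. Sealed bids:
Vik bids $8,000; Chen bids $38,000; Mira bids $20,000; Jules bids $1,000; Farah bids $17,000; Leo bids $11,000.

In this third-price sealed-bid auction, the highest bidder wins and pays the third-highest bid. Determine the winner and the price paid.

Third-price sealed-bid auction: the highest bidder wins and pays the third-highest bid.
Bids ranked: 38,000 (Chen) > 20,000 (Mira) > 17,000 (Farah) > 11,000 (Leo) > 8,000 (Vik) > 1,000 (Jules)
Chen is highest; pays the third-highest bid, $17,000.

Chen pays $17,000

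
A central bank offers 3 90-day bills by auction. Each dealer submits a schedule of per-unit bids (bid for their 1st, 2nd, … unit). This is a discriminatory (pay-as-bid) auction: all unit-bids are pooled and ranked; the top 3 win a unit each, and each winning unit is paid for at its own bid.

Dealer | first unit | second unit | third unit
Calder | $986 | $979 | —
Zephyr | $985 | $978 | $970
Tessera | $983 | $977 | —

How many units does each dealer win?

Calder 1, Tessera 1, Zephyr 1

All unit-bids, highest first — top 3: 986 (Calder-1), 985 (Zephyr-1), 983 (Tessera-1)
Next rejected bid: $979 (not a price — pay-as-bid).
Allocation: Calder 1, Tessera 1, Zephyr 1.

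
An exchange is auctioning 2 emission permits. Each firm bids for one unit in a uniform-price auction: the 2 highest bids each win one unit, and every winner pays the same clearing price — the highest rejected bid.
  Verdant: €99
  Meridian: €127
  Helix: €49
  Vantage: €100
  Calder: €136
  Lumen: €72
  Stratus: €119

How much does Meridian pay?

Meridian pays €119

Bids ranked high→low: 136 (Calder), 127 (Meridian), 119 (Stratus), 100 (Vantage), …
Top 2: Calder, Meridian.
Clearing price = highest rejected bid = €119.
Meridian wins → pays €119.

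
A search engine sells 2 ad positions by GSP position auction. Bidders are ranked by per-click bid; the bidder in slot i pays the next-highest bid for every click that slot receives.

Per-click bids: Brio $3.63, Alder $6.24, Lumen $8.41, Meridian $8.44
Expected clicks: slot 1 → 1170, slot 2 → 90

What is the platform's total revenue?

Total revenue: $10401.30

Per-click bids in order: $8.44 (Meridian) > $8.41 (Lumen) > $6.24 (Alder) > …
Slot 1: Meridian pays $8.41 × 1170 = $9839.70
Slot 2: Lumen pays $6.24 × 90 = $561.60
Total = $10401.30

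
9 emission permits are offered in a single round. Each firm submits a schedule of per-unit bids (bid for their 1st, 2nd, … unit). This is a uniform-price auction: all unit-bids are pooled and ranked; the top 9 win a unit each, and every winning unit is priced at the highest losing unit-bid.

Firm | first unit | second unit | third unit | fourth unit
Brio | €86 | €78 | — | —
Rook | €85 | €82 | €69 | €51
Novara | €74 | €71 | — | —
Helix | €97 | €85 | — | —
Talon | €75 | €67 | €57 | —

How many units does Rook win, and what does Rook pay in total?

Rook: 2 units, pays €138

Merging the schedules and taking the best 9: 97 (Helix-1), 86 (Brio-1), 85 (Rook-1), 85 (Helix-2), 82 (Rook-2), 78 (Brio-2), 75 (Talon-1), 74 (Novara-1), 71 (Novara-2)
Highest rejected unit-bid = €69.
Rook wins 2 unit(s) at €69 each.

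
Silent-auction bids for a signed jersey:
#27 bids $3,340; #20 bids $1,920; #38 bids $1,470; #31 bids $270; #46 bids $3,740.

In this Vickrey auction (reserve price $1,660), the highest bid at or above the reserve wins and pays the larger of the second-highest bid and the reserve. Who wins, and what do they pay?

#46 pays $3,340

Rule: the highest bid at or above the reserve wins and pays the larger of the second-highest bid and the reserve.
Bids in order: 3,740 (#46) > 3,340 (#27) > 1,920 (#20) > 1,470 (#38) > 270 (#31)
Highest eligible bid: #46 at $3,740.
Second-highest bid $3,340 exceeds the reserve $1,660 → payment $3,340.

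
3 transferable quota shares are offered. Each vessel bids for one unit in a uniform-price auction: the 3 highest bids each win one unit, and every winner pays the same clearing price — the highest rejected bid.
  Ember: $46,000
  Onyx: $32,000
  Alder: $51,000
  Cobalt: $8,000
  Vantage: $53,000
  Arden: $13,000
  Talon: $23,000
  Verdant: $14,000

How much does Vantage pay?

Bids ranked high→low: 53,000 (Vantage), 51,000 (Alder), 46,000 (Ember), 32,000 (Onyx), 23,000 (Talon), …
The 3 highest are Vantage, Alder, Ember.
Clearing price = highest rejected bid = $32,000.
Vantage wins → pays $32,000.

Vantage pays $32,000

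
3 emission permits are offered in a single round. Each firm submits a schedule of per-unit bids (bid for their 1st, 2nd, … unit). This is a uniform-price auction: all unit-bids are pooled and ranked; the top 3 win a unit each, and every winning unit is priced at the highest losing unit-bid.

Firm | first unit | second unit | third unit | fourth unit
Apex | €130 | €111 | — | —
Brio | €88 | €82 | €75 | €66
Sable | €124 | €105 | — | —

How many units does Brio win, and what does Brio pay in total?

Brio: 0 units, pays €0

Merging the schedules and taking the best 3: 130 (Apex-1), 124 (Sable-1), 111 (Apex-2)
First bid not allocated: €105.
Brio wins 0 unit(s) at €105 each.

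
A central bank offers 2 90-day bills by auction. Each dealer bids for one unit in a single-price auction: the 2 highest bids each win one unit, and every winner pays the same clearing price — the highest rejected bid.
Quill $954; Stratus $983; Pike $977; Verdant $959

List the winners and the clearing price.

Stratus, Pike; each pays $959

Bids ranked high→low: 983 (Stratus), 977 (Pike), 959 (Verdant), 954 (Quill)
Top 2: Stratus, Pike.
Highest unsuccessful bid: $959 → clearing price.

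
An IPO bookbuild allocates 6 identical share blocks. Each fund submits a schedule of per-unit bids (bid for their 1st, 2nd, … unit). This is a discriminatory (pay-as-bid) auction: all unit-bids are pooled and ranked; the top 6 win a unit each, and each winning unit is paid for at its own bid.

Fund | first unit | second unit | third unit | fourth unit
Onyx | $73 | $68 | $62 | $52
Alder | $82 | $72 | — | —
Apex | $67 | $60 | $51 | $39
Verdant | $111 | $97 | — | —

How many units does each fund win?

Alder 2, Onyx 2, Verdant 2

Merging the schedules and taking the best 6: 111 (Verdant-1), 97 (Verdant-2), 82 (Alder-1), 73 (Onyx-1), 72 (Alder-2), 68 (Onyx-2)
Next rejected bid: $67 (not a price — pay-as-bid).
Allocation: Alder 2, Onyx 2, Verdant 2.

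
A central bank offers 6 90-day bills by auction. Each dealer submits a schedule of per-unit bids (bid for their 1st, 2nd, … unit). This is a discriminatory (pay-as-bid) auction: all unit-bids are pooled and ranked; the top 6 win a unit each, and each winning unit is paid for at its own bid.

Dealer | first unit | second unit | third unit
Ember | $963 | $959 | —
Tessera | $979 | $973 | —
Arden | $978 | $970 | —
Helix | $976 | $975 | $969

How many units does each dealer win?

Pooled unit-bids ranked (top 6): 979 (Tessera-1), 978 (Arden-1), 976 (Helix-1), 975 (Helix-2), 973 (Tessera-2), 970 (Arden-2)
Next rejected bid: $969 (not a price — pay-as-bid).
Allocation: Arden 2, Helix 2, Tessera 2.

Arden 2, Helix 2, Tessera 2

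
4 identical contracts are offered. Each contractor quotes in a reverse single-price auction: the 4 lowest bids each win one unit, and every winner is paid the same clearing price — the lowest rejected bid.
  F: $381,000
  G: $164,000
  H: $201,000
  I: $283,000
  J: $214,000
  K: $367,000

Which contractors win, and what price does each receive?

G, H, J, I; each is paid $367,000

Bids ranked low→high: 164,000 (G), 201,000 (H), 214,000 (J), 283,000 (I), 367,000 (K), 381,000 (F)
Winners (4 units): G, H, J, I.
First losing bid is K's $367,000, which sets the uniform price.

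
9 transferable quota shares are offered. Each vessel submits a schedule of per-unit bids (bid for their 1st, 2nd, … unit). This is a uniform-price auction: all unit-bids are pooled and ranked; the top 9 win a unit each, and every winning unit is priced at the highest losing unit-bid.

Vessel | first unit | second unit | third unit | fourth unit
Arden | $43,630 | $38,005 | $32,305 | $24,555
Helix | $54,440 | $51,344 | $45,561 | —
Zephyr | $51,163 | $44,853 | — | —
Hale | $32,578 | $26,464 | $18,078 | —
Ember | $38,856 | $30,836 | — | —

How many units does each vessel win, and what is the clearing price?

Pooled unit-bids ranked (top 9): 54,440 (Helix-1), 51,344 (Helix-2), 51,163 (Zephyr-1), 45,561 (Helix-3), 44,853 (Zephyr-2), 43,630 (Arden-1), 38,856 (Ember-1), 38,005 (Arden-2), 32,578 (Hale-1)
The (k+1)-th unit-bid is $32,305.
Allocation: Arden 2, Ember 1, Hale 1, Helix 3, Zephyr 2.

Arden 2, Ember 1, Hale 1, Helix 3, Zephyr 2; clearing price $32,305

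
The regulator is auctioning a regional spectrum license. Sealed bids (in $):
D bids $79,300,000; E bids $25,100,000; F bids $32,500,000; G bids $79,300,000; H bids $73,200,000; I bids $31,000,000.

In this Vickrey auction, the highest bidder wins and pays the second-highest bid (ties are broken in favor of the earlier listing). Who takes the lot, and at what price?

D pays $79,300,000

Rule: the highest bidder wins and pays the second-highest bid.
Bids in order: 79,300,000 (D) > 79,300,000 (G) > 73,200,000 (H) > 32,500,000 (F) > 31,000,000 (I) > 25,100,000 (E)
Tie at $79,300,000 → D wins by tie-break.
D wins with the highest bid; price is set by the runner-up at $79,300,000.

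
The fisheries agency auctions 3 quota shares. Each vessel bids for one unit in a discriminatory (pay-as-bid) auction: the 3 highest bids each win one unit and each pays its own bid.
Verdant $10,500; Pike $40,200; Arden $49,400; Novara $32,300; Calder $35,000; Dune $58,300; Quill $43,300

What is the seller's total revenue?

Ordering the bids: 58,300 (Dune), 49,400 (Arden), 43,300 (Quill), 40,200 (Pike), 35,000 (Calder), …
Winners (3 units): Dune, Arden, Quill.
Total revenue = 58,300 + 49,400 + 43,300 = $151,000.

Total revenue: $151,000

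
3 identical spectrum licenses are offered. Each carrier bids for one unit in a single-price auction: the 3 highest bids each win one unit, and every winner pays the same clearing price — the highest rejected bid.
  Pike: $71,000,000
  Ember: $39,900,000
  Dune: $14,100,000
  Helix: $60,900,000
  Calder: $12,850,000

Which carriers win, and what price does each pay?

Pike, Helix, Ember; each pays $14,100,000

Bids ranked high→low: 71,000,000 (Pike), 60,900,000 (Helix), 39,900,000 (Ember), 14,100,000 (Dune), 12,850,000 (Calder)
Winners (3 units): Pike, Helix, Ember.
Clearing price = highest rejected bid = $14,100,000.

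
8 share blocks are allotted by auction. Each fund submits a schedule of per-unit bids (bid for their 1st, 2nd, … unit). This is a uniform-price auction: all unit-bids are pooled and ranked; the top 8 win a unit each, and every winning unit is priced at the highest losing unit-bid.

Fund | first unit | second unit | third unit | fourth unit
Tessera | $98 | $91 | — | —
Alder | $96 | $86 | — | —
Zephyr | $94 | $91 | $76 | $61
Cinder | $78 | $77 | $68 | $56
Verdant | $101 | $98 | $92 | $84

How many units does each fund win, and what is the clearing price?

All unit-bids, highest first — top 8: 101 (Verdant-1), 98 (Tessera-1), 98 (Verdant-2), 96 (Alder-1), 94 (Zephyr-1), 92 (Verdant-3), 91 (Tessera-2), 91 (Zephyr-2)
First bid not allocated: $86.
Allocation: Alder 1, Tessera 2, Verdant 3, Zephyr 2.

Alder 1, Tessera 2, Verdant 3, Zephyr 2; clearing price $86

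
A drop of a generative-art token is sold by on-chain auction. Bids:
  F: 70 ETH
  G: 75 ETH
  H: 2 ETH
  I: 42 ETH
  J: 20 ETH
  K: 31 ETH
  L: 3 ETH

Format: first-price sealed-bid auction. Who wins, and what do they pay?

Bids in order: 75 (G) > 70 (F) > 42 (I) > 31 (K) > 20 (J) > 3 (L) > …
G is highest → pays own bid, 75 ETH.

G pays 75 ETH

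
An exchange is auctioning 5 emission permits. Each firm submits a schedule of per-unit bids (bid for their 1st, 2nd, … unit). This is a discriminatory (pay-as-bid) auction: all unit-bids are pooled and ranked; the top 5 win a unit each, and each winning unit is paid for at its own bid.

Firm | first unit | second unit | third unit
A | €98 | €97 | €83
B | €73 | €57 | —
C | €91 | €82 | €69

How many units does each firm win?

Pooled unit-bids ranked (top 5): 98 (A-1), 97 (A-2), 91 (C-1), 83 (A-3), 82 (C-2)
Next rejected bid: €73 (not a price — pay-as-bid).
Allocation: A 3, C 2.

A 3, C 2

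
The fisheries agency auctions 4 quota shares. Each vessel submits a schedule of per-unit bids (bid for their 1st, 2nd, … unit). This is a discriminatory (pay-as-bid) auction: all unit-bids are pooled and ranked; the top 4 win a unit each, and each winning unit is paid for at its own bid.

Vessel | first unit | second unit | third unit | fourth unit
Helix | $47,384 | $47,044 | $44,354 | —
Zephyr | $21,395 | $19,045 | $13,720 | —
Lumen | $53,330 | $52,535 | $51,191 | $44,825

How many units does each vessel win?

Pooled unit-bids ranked (top 4): 53,330 (Lumen-1), 52,535 (Lumen-2), 51,191 (Lumen-3), 47,384 (Helix-1)
Next rejected bid: $47,044 (not a price — pay-as-bid).
Allocation: Helix 1, Lumen 3.

Helix 1, Lumen 3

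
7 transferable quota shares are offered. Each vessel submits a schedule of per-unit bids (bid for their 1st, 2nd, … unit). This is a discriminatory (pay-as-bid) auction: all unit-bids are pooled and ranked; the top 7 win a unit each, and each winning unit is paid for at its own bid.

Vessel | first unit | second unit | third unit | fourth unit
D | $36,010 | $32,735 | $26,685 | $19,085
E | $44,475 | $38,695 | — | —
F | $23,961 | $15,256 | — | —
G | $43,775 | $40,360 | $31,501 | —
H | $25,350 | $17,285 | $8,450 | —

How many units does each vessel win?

D 2, E 2, G 3

Merging the schedules and taking the best 7: 44,475 (E-1), 43,775 (G-1), 40,360 (G-2), 38,695 (E-2), 36,010 (D-1), 32,735 (D-2), 31,501 (G-3)
Next rejected bid: $26,685 (not a price — pay-as-bid).
Allocation: D 2, E 2, G 3.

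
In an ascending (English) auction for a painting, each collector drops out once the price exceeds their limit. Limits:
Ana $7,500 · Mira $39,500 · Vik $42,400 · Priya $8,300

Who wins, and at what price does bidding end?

Limits in order: 42,400 (Vik) > 39,500 (Mira) > 8,300 (Priya) > 7,500 (Ana)
Once the price passes $39,500, only Vik is left; the hammer falls at Mira's limit of $39,500.

Vik wins at $39,500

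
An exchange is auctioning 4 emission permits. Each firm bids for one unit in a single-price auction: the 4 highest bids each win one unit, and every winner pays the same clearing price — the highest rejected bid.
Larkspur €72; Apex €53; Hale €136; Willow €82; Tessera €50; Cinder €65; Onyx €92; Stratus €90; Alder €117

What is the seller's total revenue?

Sorting: 136 (Hale), 117 (Alder), 92 (Onyx), 90 (Stratus), 82 (Willow), 72 (Larkspur), …
Top 4: Hale, Alder, Onyx, Stratus.
Highest unsuccessful bid: €82 → clearing price.
Total revenue = 4 × €82 = €328.

Total revenue: €328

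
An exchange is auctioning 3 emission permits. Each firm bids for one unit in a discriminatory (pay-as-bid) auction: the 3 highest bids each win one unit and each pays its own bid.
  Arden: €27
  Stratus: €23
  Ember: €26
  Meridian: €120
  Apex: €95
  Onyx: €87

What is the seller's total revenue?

Sorting: 120 (Meridian), 95 (Apex), 87 (Onyx), 27 (Arden), 26 (Ember), …
The 3 highest are Meridian, Apex, Onyx.
Total revenue = 120 + 95 + 87 = €302.

Total revenue: €302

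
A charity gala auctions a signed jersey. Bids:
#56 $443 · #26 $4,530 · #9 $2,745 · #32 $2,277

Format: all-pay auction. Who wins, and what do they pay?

#26 pays $4,530

All-pay auction: the highest bidder wins the item, but every bidder pays their own bid.
Sorting bids: 4,530 (#26) > 2,745 (#9) > 2,277 (#32) > 443 (#56)
#26 wins with the top bid; all bids are sunk regardless.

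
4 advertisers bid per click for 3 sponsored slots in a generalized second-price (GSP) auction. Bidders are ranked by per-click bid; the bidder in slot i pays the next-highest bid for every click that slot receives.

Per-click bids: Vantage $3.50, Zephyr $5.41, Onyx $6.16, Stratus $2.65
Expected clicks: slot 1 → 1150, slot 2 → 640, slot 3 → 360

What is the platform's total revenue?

Ranked by bid: $6.16 (Onyx) > $5.41 (Zephyr) > $3.50 (Vantage) > $2.65 (Stratus)
Slot 1: Onyx pays $5.41 × 1150 = $6221.50
Slot 2: Zephyr pays $3.50 × 640 = $2240.00
Slot 3: Vantage pays $2.65 × 360 = $954.00
Total = $9415.50

Total revenue: $9415.50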